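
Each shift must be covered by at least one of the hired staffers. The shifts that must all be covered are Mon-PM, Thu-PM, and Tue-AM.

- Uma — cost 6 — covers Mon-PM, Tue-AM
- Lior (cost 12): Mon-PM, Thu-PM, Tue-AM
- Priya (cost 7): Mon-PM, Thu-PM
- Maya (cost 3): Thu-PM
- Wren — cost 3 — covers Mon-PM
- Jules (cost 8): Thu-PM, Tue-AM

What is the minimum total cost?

9

This is an integer covering problem.
Choose Uma and Maya: together they cover Mon-PM, Thu-PM, Tue-AM — every shift.
Total cost: 6 + 3 = 9.
No cover costs less than 9.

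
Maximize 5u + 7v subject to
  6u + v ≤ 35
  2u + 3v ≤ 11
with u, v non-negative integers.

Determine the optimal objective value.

27

The continuous relaxation peaks at (5.5, 0) with value 27.50; rounding to a feasible lattice point costs some objective.
(u,v)=(4,1): 6·4+1·1=25≤35, 2·4+3·1=11≤11, objective 27.
(u,v)=(5,0): 6·5+1·0=30≤35, 2·5+3·0=10≤11, objective 25.
No feasible integer point exceeds 27.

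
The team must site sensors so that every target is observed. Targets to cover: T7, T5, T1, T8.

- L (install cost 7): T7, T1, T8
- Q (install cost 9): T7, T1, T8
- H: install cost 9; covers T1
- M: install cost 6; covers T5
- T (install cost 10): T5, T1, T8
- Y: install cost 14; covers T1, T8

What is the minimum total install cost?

Choose L and M: together they cover T7, T5, T1, T8 — every target.
Total install cost: 7 + 6 = 13.
No cover costs less than 13.

13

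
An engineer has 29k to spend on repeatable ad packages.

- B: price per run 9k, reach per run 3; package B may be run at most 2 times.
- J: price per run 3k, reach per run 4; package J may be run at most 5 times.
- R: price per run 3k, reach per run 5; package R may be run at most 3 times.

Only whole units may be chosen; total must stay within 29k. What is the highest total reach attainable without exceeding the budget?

This is a bounded integer knapsack.
4×J and 3×R: price 21 ≤ 29, reach 4·4 + 3·5 = 31.
5×J and 3×R: price 24 ≤ 29, reach 5·4 + 3·5 = 35.
Best is 35.

35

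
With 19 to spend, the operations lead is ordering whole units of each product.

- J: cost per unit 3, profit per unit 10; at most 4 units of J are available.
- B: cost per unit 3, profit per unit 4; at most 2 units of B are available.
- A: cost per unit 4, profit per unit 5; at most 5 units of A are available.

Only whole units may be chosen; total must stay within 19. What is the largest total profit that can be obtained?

49

J has the best ratio (10/3); taking only J gives at most 4×10 = 40 (stopped by the supply cap of 4).
Mixing does better — 4×J, 1×B, and 1×A: cost 19 ≤ 19, profit 4·10 + 1·4 + 1·5 = 49.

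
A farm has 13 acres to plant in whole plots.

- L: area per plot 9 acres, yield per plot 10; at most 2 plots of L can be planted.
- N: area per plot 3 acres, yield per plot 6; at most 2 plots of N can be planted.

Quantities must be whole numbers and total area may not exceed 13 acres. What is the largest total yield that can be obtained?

16

Take 1×L and 1×N: area 12 ≤ 13, yield 1·10 + 1·6 = 16.
No other integer combination yields more.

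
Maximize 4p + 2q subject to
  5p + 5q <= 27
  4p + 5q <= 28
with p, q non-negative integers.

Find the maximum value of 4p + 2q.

20

Relaxing integrality, the LP optimum is 21.60 at (p,q) = (5.4, 0), which is not an integer point.
(p,q)=(5,0): 5·5+5·0=25≤27, 4·5+5·0=20≤28, objective 20.
(p,q)=(4,1): 5·4+5·1=25≤27, 4·4+5·1=21≤28, objective 18.
Maximum is 20 at (p,q)=(5,0).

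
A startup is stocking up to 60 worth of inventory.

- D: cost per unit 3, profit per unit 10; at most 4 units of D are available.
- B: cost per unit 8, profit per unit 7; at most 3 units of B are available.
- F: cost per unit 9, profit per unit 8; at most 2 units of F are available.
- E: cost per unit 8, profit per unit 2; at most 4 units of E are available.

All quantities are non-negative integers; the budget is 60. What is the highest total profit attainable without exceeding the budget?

77

This is a bounded integer knapsack.
4×D, 3×B, and 2×F: cost 54 ≤ 60, profit 4·10 + 3·7 + 2·8 = 77.
4×D, 2×B, 2×F, and 1×E: cost 54 ≤ 60, profit 4·10 + 2·7 + 2·8 + 1·2 = 72.
Best is 77.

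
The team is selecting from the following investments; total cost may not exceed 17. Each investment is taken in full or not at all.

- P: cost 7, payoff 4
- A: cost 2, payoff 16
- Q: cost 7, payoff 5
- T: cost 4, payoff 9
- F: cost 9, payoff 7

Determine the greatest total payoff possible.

32

Take A, T, and F: cost 2 + 4 + 9 = 15 ≤ 17, payoff 16 + 9 + 7 = 32.
No other feasible combination does better.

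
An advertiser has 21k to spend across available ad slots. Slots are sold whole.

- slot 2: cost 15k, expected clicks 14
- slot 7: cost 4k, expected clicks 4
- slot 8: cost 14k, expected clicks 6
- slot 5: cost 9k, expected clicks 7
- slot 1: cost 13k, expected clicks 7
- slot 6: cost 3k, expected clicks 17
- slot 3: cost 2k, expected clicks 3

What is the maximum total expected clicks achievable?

34

Treat it as a binary knapsack problem.
slot 7 + slot 5 + slot 6 + slot 3: cost 4 + 9 + 3 + 2 = 18 ≤ 21, expected clicks 4 + 7 + 17 + 3 = 31.
slot 2 + slot 6: cost 15 + 3 = 18 ≤ 21, expected clicks 14 + 17 = 31.
slot 2 + slot 6 + slot 3: cost 15 + 3 + 2 = 20 ≤ 21, expected clicks 14 + 17 + 3 = 34.
Best is slot 2, slot 6, and slot 3 with total expected clicks 34.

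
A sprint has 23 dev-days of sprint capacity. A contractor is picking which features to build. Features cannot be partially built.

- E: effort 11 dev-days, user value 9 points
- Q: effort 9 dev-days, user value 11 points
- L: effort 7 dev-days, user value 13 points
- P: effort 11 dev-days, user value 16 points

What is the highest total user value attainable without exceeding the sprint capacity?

29

Allowing fractional choices, the relaxed optimum would be about 35.1, but features are indivisible.
Q + P: effort 9 + 11 = 20 ≤ 23, user value 11 + 16 = 27.
L + P: effort 7 + 11 = 18 ≤ 23, user value 13 + 16 = 29.
Best is L and P with total user value 29.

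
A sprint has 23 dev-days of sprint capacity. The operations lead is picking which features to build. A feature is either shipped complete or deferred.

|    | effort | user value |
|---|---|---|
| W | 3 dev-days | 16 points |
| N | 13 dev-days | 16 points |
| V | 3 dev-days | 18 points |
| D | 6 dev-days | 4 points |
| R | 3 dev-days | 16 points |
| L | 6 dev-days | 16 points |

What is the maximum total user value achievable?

Take W, V, D, R, and L: effort 3 + 3 + 6 + 3 + 6 = 21 ≤ 23, user value 16 + 18 + 4 + 16 + 16 = 70.
No other feasible combination does better.

70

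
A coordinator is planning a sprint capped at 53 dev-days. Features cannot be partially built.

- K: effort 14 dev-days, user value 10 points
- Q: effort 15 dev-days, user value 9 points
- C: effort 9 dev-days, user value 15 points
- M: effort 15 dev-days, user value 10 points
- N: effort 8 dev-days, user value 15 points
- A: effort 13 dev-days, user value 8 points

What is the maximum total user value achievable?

This is an integer program with binary decision variables.
K + C + M + N: effort 14 + 9 + 15 + 8 = 46 ≤ 53, user value 10 + 15 + 10 + 15 = 50.
K + Q + C + N: effort 14 + 15 + 9 + 8 = 46 ≤ 53, user value 10 + 9 + 15 + 15 = 49.
Q + C + M + N: effort 15 + 9 + 15 + 8 = 47 ≤ 53, user value 9 + 15 + 10 + 15 = 49.
Best is K, C, M, and N with total user value 50.

50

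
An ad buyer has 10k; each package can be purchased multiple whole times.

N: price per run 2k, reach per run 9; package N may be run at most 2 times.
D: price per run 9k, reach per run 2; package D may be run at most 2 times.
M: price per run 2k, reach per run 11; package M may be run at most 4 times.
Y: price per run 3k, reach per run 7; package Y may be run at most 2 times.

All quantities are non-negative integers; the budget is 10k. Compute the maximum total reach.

M has the best ratio (11/2); taking only M gives at most 4×11 = 44 (stopped by the supply cap of 4).
Mixing does better — 1×N and 4×M: price 10 ≤ 10, reach 1·9 + 4·11 = 53.

53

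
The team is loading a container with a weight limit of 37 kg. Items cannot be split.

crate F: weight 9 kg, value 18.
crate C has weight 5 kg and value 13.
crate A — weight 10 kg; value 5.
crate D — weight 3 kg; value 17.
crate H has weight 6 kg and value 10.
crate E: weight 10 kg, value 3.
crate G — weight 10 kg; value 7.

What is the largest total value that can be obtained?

Treat it as a binary knapsack problem.
Allowing fractional choices, the relaxed optimum would be about 67.0, but items are indivisible.
crate F + crate C + crate D + crate H + crate G: weight 9 + 5 + 3 + 6 + 10 = 33 ≤ 37, value 18 + 13 + 17 + 10 + 7 = 65.
crate F + crate C + crate A + crate D + crate H: weight 9 + 5 + 10 + 3 + 6 = 33 ≤ 37, value 18 + 13 + 5 + 17 + 10 = 63.
crate F + crate C + crate D + crate H + crate E: weight 9 + 5 + 3 + 6 + 10 = 33 ≤ 37, value 18 + 13 + 17 + 10 + 3 = 61.
Best is crate F, crate C, crate D, crate H, and crate G with total value 65.

65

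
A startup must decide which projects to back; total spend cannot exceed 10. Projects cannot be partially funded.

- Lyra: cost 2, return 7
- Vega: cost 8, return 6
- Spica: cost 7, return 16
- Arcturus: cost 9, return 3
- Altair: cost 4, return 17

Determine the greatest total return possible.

Altair: cost 4 ≤ 10, return 17.
Lyra + Altair: cost 2 + 4 = 6 ≤ 10, return 7 + 17 = 24.
Lyra + Spica: cost 2 + 7 = 9 ≤ 10, return 7 + 16 = 23.
Best is Lyra and Altair with total return 24.

24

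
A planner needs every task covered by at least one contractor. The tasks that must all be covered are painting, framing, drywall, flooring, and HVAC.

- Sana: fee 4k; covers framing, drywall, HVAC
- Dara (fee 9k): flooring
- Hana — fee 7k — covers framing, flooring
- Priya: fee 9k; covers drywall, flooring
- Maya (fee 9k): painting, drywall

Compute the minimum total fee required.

20

Choose Sana, Hana, and Maya: together they cover painting, framing, drywall, flooring, HVAC — every task.
Total fee: 4 + 7 + 9 = 20.
No cover costs less than 20.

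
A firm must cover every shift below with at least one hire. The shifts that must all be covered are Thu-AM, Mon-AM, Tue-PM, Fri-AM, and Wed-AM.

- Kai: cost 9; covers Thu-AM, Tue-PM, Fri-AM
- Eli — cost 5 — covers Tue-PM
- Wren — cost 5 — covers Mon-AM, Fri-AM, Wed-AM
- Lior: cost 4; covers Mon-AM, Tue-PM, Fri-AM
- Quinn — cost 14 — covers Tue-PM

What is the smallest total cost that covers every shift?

The greedy cost-per-new-shift heuristic would pick Lior, Wren, and Kai for 18, but a cheaper cover exists.
Choose Kai and Wren: together they cover Thu-AM, Mon-AM, Tue-PM, Fri-AM, Wed-AM — every shift.
Total cost: 9 + 5 = 14.
No cover costs less than 14.

14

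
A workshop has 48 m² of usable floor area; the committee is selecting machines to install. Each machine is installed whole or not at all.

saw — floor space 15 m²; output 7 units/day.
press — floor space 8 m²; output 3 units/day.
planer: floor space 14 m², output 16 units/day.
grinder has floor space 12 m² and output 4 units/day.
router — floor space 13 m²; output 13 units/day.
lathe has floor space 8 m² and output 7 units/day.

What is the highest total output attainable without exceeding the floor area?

40

Allowing fractional choices, the relaxed optimum would be about 42.1, but machines are indivisible.
press + planer + router + lathe: floor space 8 + 14 + 13 + 8 = 43 ≤ 48, output 3 + 16 + 13 + 7 = 39.
planer + grinder + router + lathe: floor space 14 + 12 + 13 + 8 = 47 ≤ 48, output 16 + 4 + 13 + 7 = 40.
Best is planer, grinder, router, and lathe with total output 40.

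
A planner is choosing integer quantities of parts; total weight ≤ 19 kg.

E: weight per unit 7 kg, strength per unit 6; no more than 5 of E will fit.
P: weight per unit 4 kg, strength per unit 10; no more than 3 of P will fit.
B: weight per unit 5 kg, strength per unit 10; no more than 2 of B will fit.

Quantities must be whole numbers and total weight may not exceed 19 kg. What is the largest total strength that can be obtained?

2×P and 2×B: weight 18 ≤ 19, strength 2·10 + 2·10 = 40.
3×P and 1×B: weight 17 ≤ 19, strength 3·10 + 1·10 = 40.
Best is 40.

40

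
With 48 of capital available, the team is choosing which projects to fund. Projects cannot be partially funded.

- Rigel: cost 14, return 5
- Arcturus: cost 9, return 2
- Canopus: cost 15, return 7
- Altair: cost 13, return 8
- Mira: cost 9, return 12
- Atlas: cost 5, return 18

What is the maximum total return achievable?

45

Allowing fractional choices, the relaxed optimum would be about 47.1, but projects are indivisible.
Canopus + Altair + Mira + Atlas: cost 15 + 13 + 9 + 5 = 42 ≤ 48, return 7 + 8 + 12 + 18 = 45.
Rigel + Altair + Mira + Atlas: cost 14 + 13 + 9 + 5 = 41 ≤ 48, return 5 + 8 + 12 + 18 = 43.
Best is Canopus, Altair, Mira, and Atlas with total return 45.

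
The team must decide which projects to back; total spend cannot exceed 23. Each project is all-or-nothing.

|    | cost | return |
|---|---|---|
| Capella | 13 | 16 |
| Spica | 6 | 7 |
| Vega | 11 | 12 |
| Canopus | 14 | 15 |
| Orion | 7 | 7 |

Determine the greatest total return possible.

Take Capella and Spica: cost 13 + 6 = 19 ≤ 23, return 16 + 7 = 23.
No feasible combination exceeds this.

23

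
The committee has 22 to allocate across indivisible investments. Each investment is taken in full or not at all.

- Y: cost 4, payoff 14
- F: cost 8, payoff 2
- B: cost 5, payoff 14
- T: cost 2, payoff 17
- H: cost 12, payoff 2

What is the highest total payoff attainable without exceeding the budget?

47

Y + B + T: cost 4 + 5 + 2 = 11 ≤ 22, payoff 14 + 14 + 17 = 45.
Y + F + B + T: cost 4 + 8 + 5 + 2 = 19 ≤ 22, payoff 14 + 2 + 14 + 17 = 47.
Best is Y, F, B, and T with total payoff 47.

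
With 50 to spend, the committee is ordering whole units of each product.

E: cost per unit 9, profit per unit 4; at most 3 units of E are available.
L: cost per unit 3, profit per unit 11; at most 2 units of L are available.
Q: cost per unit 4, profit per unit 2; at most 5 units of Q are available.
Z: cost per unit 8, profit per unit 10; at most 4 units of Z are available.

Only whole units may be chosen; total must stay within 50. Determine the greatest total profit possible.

This is a bounded integer knapsack.
2×L, 3×Q, and 4×Z: cost 50 ≤ 50, profit 2·11 + 3·2 + 4·10 = 68.
2×L, 2×Q, and 4×Z: cost 46 ≤ 50, profit 2·11 + 2·2 + 4·10 = 66.
Best is 68.

68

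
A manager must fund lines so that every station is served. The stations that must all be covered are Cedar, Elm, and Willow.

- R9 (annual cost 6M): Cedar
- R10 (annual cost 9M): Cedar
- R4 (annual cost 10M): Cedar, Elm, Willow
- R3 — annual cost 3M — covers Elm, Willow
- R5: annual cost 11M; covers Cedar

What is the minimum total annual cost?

9

This is an integer covering problem.
Choose R9 and R3: together they cover Cedar, Elm, Willow — every station.
Total annual cost: 6 + 3 = 9.
No cover costs less than 9.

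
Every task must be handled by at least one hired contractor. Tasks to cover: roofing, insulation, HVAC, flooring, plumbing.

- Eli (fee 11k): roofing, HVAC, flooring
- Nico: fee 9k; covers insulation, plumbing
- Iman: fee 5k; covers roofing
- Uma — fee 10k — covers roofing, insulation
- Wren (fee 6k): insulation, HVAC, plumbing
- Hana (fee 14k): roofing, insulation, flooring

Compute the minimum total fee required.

This is an integer covering problem.
The greedy cost-per-new-task heuristic would pick Wren, Iman, and Eli for 22, but a cheaper cover exists.
Choose Eli and Wren: together they cover roofing, insulation, HVAC, flooring, plumbing — every task.
Total fee: 11 + 6 = 17.
No cover costs less than 17.

17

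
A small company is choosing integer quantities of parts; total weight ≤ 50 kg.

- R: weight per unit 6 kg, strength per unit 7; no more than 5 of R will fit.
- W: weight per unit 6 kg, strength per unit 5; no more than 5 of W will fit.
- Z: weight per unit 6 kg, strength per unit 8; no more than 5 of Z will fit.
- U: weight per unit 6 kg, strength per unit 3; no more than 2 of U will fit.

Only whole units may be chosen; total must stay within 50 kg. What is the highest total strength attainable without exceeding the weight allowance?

61

This is a bounded integer knapsack.
4×R and 4×Z: weight 48 ≤ 50, strength 4·7 + 4·8 = 60.
3×R and 5×Z: weight 48 ≤ 50, strength 3·7 + 5·8 = 61.
Best is 61.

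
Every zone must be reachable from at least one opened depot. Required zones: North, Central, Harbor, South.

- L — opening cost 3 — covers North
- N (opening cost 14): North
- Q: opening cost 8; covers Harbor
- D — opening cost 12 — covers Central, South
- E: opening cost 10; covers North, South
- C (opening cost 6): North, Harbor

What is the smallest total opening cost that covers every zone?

Choose D and C: together they cover North, Central, Harbor, South — every zone.
Total opening cost: 12 + 6 = 18.

18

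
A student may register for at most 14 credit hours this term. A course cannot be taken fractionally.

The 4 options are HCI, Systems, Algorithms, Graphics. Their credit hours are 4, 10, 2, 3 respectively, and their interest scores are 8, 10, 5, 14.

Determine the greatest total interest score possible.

This is a 0-1 knapsack instance.
Allowing fractional choices, the relaxed optimum would be about 32.0, but courses are indivisible.
HCI + Graphics: credit hours 4 + 3 = 7 ≤ 14, interest score 8 + 14 = 22.
Systems + Graphics: credit hours 10 + 3 = 13 ≤ 14, interest score 10 + 14 = 24.
HCI + Algorithms + Graphics: credit hours 4 + 2 + 3 = 9 ≤ 14, interest score 8 + 5 + 14 = 27.
Best is HCI, Algorithms, and Graphics with total interest score 27.

27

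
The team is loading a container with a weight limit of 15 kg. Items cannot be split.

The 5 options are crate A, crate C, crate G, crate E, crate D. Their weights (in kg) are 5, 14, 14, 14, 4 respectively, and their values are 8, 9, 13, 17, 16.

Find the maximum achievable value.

24

crate A + crate D: weight 5 + 4 = 9 ≤ 15, value 8 + 16 = 24.
crate E: weight 14 ≤ 15, value 17.
crate D: weight 4 ≤ 15, value 16.
Best is crate A and crate D with total value 24.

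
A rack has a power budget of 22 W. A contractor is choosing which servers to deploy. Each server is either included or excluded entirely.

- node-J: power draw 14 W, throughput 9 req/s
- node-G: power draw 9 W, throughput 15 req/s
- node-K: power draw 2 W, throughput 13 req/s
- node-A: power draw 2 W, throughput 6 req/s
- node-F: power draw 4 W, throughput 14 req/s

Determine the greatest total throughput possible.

Take node-G, node-K, node-A, and node-F: power draw 9 + 2 + 2 + 4 = 17 ≤ 22, throughput 15 + 13 + 6 + 14 = 48.
No other feasible combination does better.

48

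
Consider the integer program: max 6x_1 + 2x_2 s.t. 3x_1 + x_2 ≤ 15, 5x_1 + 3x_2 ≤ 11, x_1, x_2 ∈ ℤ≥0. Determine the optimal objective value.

12

Relaxing integrality, the LP optimum is 13.20 at (x_1,x_2) = (2.2, 0), which is not an integer point.
(x_1,x_2)=(2,0): 3·2+1·0=6≤15, 5·2+3·0=10≤11, objective 12.
(x_1,x_2)=(1,1): 3·1+1·1=4≤15, 5·1+3·1=8≤11, objective 8.
(x_1,x_2)=(1,0): 3·1+1·0=3≤15, 5·1+3·0=5≤11, objective 6.
No feasible integer point exceeds 12.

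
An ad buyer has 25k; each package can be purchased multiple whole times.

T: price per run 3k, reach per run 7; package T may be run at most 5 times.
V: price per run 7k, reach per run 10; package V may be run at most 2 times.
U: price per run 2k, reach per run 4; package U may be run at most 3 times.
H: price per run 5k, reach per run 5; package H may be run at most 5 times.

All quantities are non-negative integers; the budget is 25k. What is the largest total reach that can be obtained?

50

T has the best ratio (7/3); taking only T gives at most 5×7 = 35 (stopped by the supply cap of 5).
Mixing does better — 4×T, 1×V, and 3×U: price 25 ≤ 25, reach 4·7 + 1·10 + 3·4 = 50.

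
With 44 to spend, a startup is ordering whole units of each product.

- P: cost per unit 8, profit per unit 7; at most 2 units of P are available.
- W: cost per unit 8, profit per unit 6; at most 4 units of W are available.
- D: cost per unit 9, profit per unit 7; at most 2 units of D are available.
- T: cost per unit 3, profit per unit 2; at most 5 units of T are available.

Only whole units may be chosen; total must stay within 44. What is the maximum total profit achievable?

P has the best ratio (7/8); taking only P gives at most 2×7 = 14 (stopped by the supply cap of 2).
Mixing does better — 2×P, 2×W, 1×D, and 1×T: cost 44 ≤ 44, profit 2·7 + 2·6 + 1·7 + 1·2 = 35.

35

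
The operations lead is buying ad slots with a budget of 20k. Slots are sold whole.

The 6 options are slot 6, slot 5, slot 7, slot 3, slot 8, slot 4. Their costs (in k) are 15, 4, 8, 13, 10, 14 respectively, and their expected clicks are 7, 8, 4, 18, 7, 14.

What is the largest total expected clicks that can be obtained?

26

This is a 0-1 knapsack instance.
Allowing fractional choices, the relaxed optimum would be about 29.0, but ad slots are indivisible.
slot 5 + slot 3: cost 4 + 13 = 17 ≤ 20, expected clicks 8 + 18 = 26.
slot 5 + slot 4: cost 4 + 14 = 18 ≤ 20, expected clicks 8 + 14 = 22.
Best is slot 5 and slot 3 with total expected clicks 26.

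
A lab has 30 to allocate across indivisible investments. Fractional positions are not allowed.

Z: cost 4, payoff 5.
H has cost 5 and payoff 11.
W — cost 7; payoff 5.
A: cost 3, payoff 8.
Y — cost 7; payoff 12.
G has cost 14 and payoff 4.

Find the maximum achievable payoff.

41

H + W + A + Y: cost 5 + 7 + 3 + 7 = 22 ≤ 30, payoff 11 + 5 + 8 + 12 = 36.
Z + H + A + Y: cost 4 + 5 + 3 + 7 = 19 ≤ 30, payoff 5 + 11 + 8 + 12 = 36.
Z + H + W + A + Y: cost 4 + 5 + 7 + 3 + 7 = 26 ≤ 30, payoff 5 + 11 + 5 + 8 + 12 = 41.
Best is Z, H, W, A, and Y with total payoff 41.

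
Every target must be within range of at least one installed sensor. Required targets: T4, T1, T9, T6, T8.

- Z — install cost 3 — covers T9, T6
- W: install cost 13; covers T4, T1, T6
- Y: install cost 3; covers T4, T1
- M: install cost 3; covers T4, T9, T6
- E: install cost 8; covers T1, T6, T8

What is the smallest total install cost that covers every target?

Choose M and E: together they cover T4, T1, T9, T6, T8 — every target.
Total install cost: 3 + 8 = 11.

11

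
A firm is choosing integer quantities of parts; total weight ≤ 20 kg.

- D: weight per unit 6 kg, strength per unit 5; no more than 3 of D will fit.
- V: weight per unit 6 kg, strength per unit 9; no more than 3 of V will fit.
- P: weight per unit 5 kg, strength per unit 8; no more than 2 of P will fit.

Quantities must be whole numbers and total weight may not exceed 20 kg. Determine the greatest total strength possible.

27

P has the best ratio (8/5); taking only P gives at most 2×8 = 16 (stopped by the supply cap of 2).
Mixing does better — 3×V: weight 18 ≤ 20, strength 3·9 = 27.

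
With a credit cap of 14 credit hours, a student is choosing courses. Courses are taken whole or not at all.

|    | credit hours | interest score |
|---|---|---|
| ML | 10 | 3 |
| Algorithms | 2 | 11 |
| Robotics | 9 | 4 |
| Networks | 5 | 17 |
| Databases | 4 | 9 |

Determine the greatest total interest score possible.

37

Algorithms + Networks + Databases: credit hours 2 + 5 + 4 = 11 ≤ 14, interest score 11 + 17 + 9 = 37.
Algorithms + Networks: credit hours 2 + 5 = 7 ≤ 14, interest score 11 + 17 = 28.
Best is Algorithms, Networks, and Databases with total interest score 37.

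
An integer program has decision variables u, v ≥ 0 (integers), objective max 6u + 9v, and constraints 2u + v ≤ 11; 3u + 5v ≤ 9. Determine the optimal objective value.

18

(u,v)=(3,0): 2·3+1·0=6≤11, 3·3+5·0=9≤9, objective 18.
(u,v)=(2,0): 2·2+1·0=4≤11, 3·2+5·0=6≤9, objective 12.
Maximum is 18 at (u,v)=(3,0).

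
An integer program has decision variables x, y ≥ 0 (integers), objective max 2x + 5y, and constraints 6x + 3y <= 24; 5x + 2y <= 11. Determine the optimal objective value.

25

(x,y)=(0,5): 6·0+3·5=15≤24, 5·0+2·5=10≤11, objective 25.
(x,y)=(0,4): 6·0+3·4=12≤24, 5·0+2·4=8≤11, objective 20.
No feasible integer point exceeds 25.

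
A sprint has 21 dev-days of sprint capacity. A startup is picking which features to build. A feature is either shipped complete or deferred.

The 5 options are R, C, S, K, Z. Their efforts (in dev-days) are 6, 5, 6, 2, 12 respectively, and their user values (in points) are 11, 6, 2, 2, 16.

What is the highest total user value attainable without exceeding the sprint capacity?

Allowing fractional choices, the relaxed optimum would be about 30.6, but features are indivisible.
C + K + Z: effort 5 + 2 + 12 = 19 ≤ 21, user value 6 + 2 + 16 = 24.
R + Z: effort 6 + 12 = 18 ≤ 21, user value 11 + 16 = 27.
R + K + Z: effort 6 + 2 + 12 = 20 ≤ 21, user value 11 + 2 + 16 = 29.
Best is R, K, and Z with total user value 29.

29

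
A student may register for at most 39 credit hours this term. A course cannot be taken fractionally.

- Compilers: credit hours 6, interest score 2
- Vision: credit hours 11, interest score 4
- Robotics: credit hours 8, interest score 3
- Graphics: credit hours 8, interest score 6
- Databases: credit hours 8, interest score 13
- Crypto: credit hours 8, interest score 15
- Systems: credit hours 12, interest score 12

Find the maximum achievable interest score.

46

Allowing fractional choices, the relaxed optimum would be about 47.1, but courses are indivisible.
Graphics + Databases + Crypto + Systems: credit hours 8 + 8 + 8 + 12 = 36 ≤ 39, interest score 6 + 13 + 15 + 12 = 46.
Vision + Databases + Crypto + Systems: credit hours 11 + 8 + 8 + 12 = 39 ≤ 39, interest score 4 + 13 + 15 + 12 = 44.
Best is Graphics, Databases, Crypto, and Systems with total interest score 46.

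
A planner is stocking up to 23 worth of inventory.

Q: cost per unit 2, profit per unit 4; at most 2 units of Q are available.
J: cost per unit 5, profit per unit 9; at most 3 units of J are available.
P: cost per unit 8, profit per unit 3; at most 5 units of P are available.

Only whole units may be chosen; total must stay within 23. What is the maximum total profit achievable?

35

This is a bounded integer knapsack.
Q has the best ratio (4/2); taking only Q gives at most 2×4 = 8 (stopped by the supply cap of 2).
Mixing does better — 2×Q and 3×J: cost 19 ≤ 23, profit 2·4 + 3·9 = 35.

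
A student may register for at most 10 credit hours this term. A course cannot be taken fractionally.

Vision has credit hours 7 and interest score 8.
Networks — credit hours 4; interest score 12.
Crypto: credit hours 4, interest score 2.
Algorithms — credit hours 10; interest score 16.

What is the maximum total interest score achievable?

Networks + Crypto: credit hours 4 + 4 = 8 ≤ 10, interest score 12 + 2 = 14.
Networks: credit hours 4 ≤ 10, interest score 12.
Algorithms: credit hours 10 ≤ 10, interest score 16.
Best is Algorithms with total interest score 16.

16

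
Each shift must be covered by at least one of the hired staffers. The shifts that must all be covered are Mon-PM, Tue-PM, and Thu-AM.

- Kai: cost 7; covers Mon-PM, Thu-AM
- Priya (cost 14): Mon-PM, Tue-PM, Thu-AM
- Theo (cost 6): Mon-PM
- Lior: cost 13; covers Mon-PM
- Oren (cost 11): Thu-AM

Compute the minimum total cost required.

The greedy cost-per-new-shift heuristic would pick Kai and Priya for 21, but a cheaper cover exists.
Priya alone covers Mon-PM, Tue-PM, Thu-AM — every shift.
Total cost: 14.
No cover costs less than 14.

14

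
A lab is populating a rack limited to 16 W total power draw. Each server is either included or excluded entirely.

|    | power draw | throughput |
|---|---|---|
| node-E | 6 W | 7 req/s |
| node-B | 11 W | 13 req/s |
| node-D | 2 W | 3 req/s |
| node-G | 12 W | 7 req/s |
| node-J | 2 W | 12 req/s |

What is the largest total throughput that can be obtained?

28

This is an integer program with binary decision variables.
Allowing fractional choices, the relaxed optimum would be about 29.2, but servers are indivisible.
node-E + node-D + node-J: power draw 6 + 2 + 2 = 10 ≤ 16, throughput 7 + 3 + 12 = 22.
node-B + node-D + node-J: power draw 11 + 2 + 2 = 15 ≤ 16, throughput 13 + 3 + 12 = 28.
node-B + node-J: power draw 11 + 2 = 13 ≤ 16, throughput 13 + 12 = 25.
Best is node-B, node-D, and node-J with total throughput 28.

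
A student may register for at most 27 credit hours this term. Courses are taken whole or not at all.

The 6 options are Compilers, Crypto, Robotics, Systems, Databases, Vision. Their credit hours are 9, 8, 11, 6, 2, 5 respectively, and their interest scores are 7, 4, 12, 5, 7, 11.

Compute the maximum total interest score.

Take Compilers, Robotics, Databases, and Vision: credit hours 9 + 11 + 2 + 5 = 27 ≤ 27, interest score 7 + 12 + 7 + 11 = 37.
No other feasible combination does better.

37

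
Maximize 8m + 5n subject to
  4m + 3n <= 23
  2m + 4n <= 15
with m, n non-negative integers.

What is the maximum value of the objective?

45

(m,n)=(5,1): 4·5+3·1=23≤23, 2·5+4·1=14≤15, objective 45.
(m,n)=(5,0): 4·5+3·0=20≤23, 2·5+4·0=10≤15, objective 40.
(m,n)=(4,1): 4·4+3·1=19≤23, 2·4+4·1=12≤15, objective 37.
The best lattice point is (5,1), giving 45.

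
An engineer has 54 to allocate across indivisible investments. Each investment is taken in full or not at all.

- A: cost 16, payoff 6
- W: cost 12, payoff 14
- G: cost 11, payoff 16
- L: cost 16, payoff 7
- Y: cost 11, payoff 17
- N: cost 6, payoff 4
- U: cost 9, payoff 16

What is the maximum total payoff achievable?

G + L + Y + N + U: cost 11 + 16 + 11 + 6 + 9 = 53 ≤ 54, payoff 16 + 7 + 17 + 4 + 16 = 60.
W + G + Y + U: cost 12 + 11 + 11 + 9 = 43 ≤ 54, payoff 14 + 16 + 17 + 16 = 63.
W + G + Y + N + U: cost 12 + 11 + 11 + 6 + 9 = 49 ≤ 54, payoff 14 + 16 + 17 + 4 + 16 = 67.
Best is W, G, Y, N, and U with total payoff 67.

67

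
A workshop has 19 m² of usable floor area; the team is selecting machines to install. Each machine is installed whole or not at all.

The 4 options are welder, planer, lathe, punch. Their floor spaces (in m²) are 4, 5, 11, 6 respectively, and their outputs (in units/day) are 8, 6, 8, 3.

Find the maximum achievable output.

This is an integer program with binary decision variables.
Allowing fractional choices, the relaxed optimum would be about 21.3, but machines are indivisible.
welder + planer: floor space 4 + 5 = 9 ≤ 19, output 8 + 6 = 14.
welder + lathe: floor space 4 + 11 = 15 ≤ 19, output 8 + 8 = 16.
welder + planer + punch: floor space 4 + 5 + 6 = 15 ≤ 19, output 8 + 6 + 3 = 17.
Best is welder, planer, and punch with total output 17.

17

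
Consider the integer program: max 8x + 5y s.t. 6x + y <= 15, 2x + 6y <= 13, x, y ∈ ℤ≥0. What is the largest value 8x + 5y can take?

21

(x,y)=(2,1): 6·2+1·1=13≤15, 2·2+6·1=10≤13, objective 21.
(x,y)=(2,0): 6·2+1·0=12≤15, 2·2+6·0=4≤13, objective 16.
The best lattice point is (2,1), giving 21.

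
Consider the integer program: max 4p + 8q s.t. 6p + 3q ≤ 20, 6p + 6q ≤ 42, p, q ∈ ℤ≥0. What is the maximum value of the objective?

(p,q)=(0,6): 6·0+3·6=18≤20, 6·0+6·6=36≤42, objective 48.
(p,q)=(0,5): 6·0+3·5=15≤20, 6·0+6·5=30≤42, objective 40.
Maximum is 48 at (p,q)=(0,6).

48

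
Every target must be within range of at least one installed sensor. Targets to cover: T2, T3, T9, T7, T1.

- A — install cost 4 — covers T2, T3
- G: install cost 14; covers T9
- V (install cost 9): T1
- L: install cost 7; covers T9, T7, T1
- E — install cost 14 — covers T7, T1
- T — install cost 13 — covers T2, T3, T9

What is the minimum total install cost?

Choose A and L: together they cover T2, T3, T9, T7, T1 — every target.
Total install cost: 4 + 7 = 11.
No cover costs less than 11.

11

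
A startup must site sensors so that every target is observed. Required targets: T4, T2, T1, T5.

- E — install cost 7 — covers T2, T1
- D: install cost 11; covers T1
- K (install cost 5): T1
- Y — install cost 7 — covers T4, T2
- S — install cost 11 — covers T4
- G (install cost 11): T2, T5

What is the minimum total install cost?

23

The greedy cost-per-new-target heuristic would pick E, Y, and G for 25, but a cheaper cover exists.
Choose K, Y, and G: together they cover T4, T2, T1, T5 — every target.
Total install cost: 5 + 7 + 11 = 23.
No cover costs less than 23.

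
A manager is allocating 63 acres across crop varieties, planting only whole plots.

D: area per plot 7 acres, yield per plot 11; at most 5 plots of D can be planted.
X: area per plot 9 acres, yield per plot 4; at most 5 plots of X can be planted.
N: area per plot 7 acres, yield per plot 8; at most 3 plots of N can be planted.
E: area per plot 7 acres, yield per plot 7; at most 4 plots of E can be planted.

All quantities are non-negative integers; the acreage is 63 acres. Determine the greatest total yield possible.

86

5×D, 2×N, and 2×E: area 63 ≤ 63, yield 5·11 + 2·8 + 2·7 = 85.
5×D, 3×N, and 1×E: area 63 ≤ 63, yield 5·11 + 3·8 + 1·7 = 86.
Best is 86.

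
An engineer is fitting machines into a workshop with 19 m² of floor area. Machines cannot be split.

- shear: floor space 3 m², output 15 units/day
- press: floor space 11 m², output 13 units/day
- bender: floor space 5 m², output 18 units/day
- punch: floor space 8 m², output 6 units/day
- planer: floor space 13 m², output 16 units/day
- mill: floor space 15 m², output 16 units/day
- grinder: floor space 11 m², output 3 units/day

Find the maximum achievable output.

46

shear + press + bender: floor space 3 + 11 + 5 = 19 ≤ 19, output 15 + 13 + 18 = 46.
shear + bender + grinder: floor space 3 + 5 + 11 = 19 ≤ 19, output 15 + 18 + 3 = 36.
shear + bender + punch: floor space 3 + 5 + 8 = 16 ≤ 19, output 15 + 18 + 6 = 39.
Best is shear, press, and bender with total output 46.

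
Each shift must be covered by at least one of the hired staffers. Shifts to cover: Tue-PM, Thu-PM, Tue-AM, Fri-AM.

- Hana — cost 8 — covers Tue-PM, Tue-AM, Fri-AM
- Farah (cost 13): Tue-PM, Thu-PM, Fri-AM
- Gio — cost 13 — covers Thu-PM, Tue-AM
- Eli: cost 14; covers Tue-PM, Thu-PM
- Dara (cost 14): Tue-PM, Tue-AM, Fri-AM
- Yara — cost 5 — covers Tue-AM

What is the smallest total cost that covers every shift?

18

The greedy cost-per-new-shift heuristic would pick Hana and Farah for 21, but a cheaper cover exists.
Choose Farah and Yara: together they cover Tue-PM, Thu-PM, Tue-AM, Fri-AM — every shift.
Total cost: 13 + 5 = 18.
No cover costs less than 18.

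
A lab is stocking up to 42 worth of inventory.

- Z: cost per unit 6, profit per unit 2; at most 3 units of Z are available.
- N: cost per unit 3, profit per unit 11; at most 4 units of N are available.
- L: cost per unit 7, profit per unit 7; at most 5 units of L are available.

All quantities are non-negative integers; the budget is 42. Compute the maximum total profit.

72

N has the best ratio (11/3); taking only N gives at most 4×11 = 44 (stopped by the supply cap of 4).
Mixing does better — 4×N and 4×L: cost 40 ≤ 42, profit 4·11 + 4·7 = 72.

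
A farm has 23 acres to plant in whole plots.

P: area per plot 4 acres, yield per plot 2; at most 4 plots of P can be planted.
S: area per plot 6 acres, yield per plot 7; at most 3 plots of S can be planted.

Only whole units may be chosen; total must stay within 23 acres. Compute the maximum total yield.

23

Take 1×P and 3×S: area 22 ≤ 23, yield 1·2 + 3·7 = 23.
S has the best ratio (7/6) and is taken to its limit of 3; remaining capacity is filled optimally with the others.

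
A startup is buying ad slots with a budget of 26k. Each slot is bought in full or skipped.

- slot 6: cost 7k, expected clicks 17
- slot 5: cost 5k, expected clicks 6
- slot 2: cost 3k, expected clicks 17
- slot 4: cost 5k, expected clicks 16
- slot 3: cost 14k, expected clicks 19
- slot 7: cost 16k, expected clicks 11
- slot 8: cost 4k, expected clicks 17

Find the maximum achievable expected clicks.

73

Treat it as a binary knapsack problem.
slot 2 + slot 4 + slot 3 + slot 8: cost 3 + 5 + 14 + 4 = 26 ≤ 26, expected clicks 17 + 16 + 19 + 17 = 69.
slot 6 + slot 5 + slot 2 + slot 4 + slot 8: cost 7 + 5 + 3 + 5 + 4 = 24 ≤ 26, expected clicks 17 + 6 + 17 + 16 + 17 = 73.
slot 6 + slot 2 + slot 4 + slot 8: cost 7 + 3 + 5 + 4 = 19 ≤ 26, expected clicks 17 + 17 + 16 + 17 = 67.
Best is slot 6, slot 5, slot 2, slot 4, and slot 8 with total expected clicks 73.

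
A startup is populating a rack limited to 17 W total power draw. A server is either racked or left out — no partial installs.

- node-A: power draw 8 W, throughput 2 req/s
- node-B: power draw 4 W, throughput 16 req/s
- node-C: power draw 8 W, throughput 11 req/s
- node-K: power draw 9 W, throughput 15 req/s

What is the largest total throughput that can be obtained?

31

node-C + node-K: power draw 8 + 9 = 17 ≤ 17, throughput 11 + 15 = 26.
node-B + node-C: power draw 4 + 8 = 12 ≤ 17, throughput 16 + 11 = 27.
node-B + node-K: power draw 4 + 9 = 13 ≤ 17, throughput 16 + 15 = 31.
Best is node-B and node-K with total throughput 31.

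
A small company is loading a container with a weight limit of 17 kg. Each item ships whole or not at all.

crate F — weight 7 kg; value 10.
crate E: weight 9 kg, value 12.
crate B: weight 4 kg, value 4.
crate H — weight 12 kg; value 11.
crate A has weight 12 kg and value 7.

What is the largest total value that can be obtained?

22

This is a 0-1 knapsack instance.
Take crate F and crate E: weight 7 + 9 = 16 ≤ 17, value 10 + 12 = 22.
No other feasible combination does better.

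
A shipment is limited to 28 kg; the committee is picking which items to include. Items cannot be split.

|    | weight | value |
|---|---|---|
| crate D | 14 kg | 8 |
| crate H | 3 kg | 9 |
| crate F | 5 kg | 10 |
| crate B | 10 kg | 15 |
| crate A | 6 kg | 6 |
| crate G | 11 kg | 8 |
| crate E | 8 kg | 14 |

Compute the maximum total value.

48

Treat it as a binary knapsack problem.
Take crate H, crate F, crate B, and crate E: weight 3 + 5 + 10 + 8 = 26 ≤ 28, value 9 + 10 + 15 + 14 = 48.
No other feasible combination does better.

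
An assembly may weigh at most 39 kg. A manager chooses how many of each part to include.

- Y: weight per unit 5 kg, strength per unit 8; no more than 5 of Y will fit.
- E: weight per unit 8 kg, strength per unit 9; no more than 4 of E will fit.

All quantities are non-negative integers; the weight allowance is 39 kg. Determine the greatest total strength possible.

This is a bounded integer knapsack.
3×Y and 3×E: weight 39 ≤ 39, strength 3·8 + 3·9 = 51.
4×Y and 2×E: weight 36 ≤ 39, strength 4·8 + 2·9 = 50.
Best is 51.

51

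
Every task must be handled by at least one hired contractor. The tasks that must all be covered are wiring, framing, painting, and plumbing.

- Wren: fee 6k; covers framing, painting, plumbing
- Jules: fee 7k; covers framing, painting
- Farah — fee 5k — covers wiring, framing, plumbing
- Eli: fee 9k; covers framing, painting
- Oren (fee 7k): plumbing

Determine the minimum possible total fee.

11

Choose Wren and Farah: together they cover wiring, framing, painting, plumbing — every task.
Total fee: 6 + 5 = 11.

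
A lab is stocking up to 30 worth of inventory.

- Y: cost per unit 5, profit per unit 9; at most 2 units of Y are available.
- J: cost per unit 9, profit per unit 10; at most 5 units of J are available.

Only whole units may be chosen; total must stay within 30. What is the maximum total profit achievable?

Take 2×Y and 2×J: cost 28 ≤ 30, profit 2·9 + 2·10 = 38.
Y has the best ratio (9/5) and is taken to its limit of 2; remaining capacity is filled optimally with the others.

38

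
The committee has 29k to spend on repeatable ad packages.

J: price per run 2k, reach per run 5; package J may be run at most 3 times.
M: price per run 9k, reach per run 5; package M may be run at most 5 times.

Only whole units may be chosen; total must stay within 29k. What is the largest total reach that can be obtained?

25

J has the best ratio (5/2); taking only J gives at most 3×5 = 15 (stopped by the supply cap of 3).
Mixing does better — 3×J and 2×M: price 24 ≤ 29, reach 3·5 + 2·5 = 25.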